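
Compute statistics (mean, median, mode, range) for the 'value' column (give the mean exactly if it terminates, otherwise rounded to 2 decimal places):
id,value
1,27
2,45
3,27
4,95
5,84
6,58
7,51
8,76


Data: [27, 45, 27, 95, 84, 58, 51, 76]
Count: 8
Sum: 463
Mean: 463/8 = 57.875
Sorted: [27, 27, 45, 51, 58, 76, 84, 95]
Median: 54.5
Mode: 27 (2 times)
Range: 95 - 27 = 68
Min: 27, Max: 95

mean=57.875, median=54.5, mode=27, range=68


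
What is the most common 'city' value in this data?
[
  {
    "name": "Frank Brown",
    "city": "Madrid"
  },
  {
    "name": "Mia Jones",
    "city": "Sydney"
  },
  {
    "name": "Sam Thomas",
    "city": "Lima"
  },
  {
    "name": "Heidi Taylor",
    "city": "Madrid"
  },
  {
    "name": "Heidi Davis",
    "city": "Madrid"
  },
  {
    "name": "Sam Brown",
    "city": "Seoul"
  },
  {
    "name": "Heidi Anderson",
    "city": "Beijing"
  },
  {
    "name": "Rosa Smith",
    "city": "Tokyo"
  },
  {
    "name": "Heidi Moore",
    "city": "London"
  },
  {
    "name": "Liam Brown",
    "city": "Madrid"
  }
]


Counting 'city' values across 10 records:

  Madrid: 4 ####
  Sydney: 1 #
  Lima: 1 #
  Seoul: 1 #
  Beijing: 1 #
  Tokyo: 1 #
  London: 1 #

Most common: Madrid (4 times)

Madrid (4 times)


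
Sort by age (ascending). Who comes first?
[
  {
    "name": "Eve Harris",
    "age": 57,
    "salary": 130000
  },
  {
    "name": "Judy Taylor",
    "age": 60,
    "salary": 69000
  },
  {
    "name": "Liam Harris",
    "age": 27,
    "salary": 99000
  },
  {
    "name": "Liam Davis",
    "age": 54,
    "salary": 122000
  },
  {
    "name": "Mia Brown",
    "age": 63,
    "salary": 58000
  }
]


Sort by: age (ascending)

Sorted order:
  1. Liam Harris (age = 27)
  2. Liam Davis (age = 54)
  3. Eve Harris (age = 57)
  4. Judy Taylor (age = 60)
  5. Mia Brown (age = 63)

First: Liam Harris

Liam Harris


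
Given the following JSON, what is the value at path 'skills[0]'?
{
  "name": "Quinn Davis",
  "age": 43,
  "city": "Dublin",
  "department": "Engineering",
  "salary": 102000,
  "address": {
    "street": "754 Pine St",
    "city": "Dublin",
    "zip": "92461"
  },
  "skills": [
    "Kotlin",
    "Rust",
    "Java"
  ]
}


Query: skills[0]
Path: skills -> first element
Value: Kotlin

Kotlin


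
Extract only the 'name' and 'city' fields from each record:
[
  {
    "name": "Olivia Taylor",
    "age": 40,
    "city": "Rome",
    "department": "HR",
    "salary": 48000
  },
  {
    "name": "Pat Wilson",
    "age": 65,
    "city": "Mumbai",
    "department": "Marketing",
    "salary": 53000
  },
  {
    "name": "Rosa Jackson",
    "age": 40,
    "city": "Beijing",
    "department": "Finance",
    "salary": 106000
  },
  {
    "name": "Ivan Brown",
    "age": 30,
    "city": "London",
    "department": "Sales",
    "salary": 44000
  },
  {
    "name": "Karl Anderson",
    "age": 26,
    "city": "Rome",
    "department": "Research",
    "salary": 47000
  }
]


Original: 5 records with fields: name, age, city, department, salary
Keep: ['name', 'city']
Drop: ['age', 'department', 'salary']
Result: 5 records, 2 fields each

[
  {
    "name": "Olivia Taylor",
    "city": "Rome"
  },
  {
    "name": "Pat Wilson",
    "city": "Mumbai"
  },
  {
    "name": "Rosa Jackson",
    "city": "Beijing"
  },
  {
    "name": "Ivan Brown",
    "city": "London"
  },
  {
    "name": "Karl Anderson",
    "city": "Rome"
  }
]


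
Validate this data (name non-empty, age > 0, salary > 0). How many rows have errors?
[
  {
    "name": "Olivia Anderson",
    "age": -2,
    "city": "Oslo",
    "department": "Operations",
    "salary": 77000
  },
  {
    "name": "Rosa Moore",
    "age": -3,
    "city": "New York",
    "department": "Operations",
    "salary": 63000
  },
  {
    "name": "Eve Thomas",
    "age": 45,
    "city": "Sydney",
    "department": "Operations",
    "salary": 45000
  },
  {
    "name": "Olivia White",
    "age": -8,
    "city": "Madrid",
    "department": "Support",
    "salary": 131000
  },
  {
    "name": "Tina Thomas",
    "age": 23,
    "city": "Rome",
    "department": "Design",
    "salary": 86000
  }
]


Validating 5 records:
Rules: name non-empty, age > 0, salary > 0

  Row 1 (Olivia Anderson): negative age: -2
  Row 2 (Rosa Moore): negative age: -3
  Row 3 (Eve Thomas): OK
  Row 4 (Olivia White): negative age: -8
  Row 5 (Tina Thomas): OK

Total errors: 3

3 errors


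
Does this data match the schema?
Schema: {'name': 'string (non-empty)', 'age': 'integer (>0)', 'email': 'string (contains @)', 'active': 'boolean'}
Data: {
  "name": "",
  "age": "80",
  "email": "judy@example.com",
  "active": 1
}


Validating each field against schema:
  name: FAIL ("" is an empty string)
  age: FAIL ("80" is not an integer)
  email: OK (string with @)
  active: FAIL (1 is not a boolean)

Result: INVALID (3 errors: name, age, active)

INVALID (3 errors: name, age, active)


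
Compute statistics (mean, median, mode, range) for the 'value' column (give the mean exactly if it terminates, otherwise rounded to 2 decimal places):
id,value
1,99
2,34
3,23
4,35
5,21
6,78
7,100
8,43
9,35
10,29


Data: [99, 34, 23, 35, 21, 78, 100, 43, 35, 29]
Count: 10
Sum: 497
Mean: 497/10 = 49.7
Sorted: [21, 23, 29, 34, 35, 35, 43, 78, 99, 100]
Median: 35.0
Mode: 35 (2 times)
Range: 100 - 21 = 79
Min: 21, Max: 100

mean=49.7, median=35.0, mode=35, range=79


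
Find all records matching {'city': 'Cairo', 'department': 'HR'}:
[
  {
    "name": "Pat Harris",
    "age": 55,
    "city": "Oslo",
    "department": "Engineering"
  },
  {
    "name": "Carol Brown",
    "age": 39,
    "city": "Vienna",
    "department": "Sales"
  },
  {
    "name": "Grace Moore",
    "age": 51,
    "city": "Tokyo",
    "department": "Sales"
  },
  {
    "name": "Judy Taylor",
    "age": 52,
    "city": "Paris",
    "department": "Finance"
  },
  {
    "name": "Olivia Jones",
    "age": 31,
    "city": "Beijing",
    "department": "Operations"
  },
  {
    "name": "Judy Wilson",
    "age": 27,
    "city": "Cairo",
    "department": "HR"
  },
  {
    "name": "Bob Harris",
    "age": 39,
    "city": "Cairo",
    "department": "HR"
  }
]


Search criteria: {'city': 'Cairo', 'department': 'HR'}

Checking 7 records:
  Pat Harris: {city: Oslo, department: Engineering}
  Carol Brown: {city: Vienna, department: Sales}
  Grace Moore: {city: Tokyo, department: Sales}
  Judy Taylor: {city: Paris, department: Finance}
  Olivia Jones: {city: Beijing, department: Operations}
  Judy Wilson: {city: Cairo, department: HR} <-- MATCH
  Bob Harris: {city: Cairo, department: HR} <-- MATCH

Matches: ["Judy Wilson", "Bob Harris"]

["Judy Wilson", "Bob Harris"]


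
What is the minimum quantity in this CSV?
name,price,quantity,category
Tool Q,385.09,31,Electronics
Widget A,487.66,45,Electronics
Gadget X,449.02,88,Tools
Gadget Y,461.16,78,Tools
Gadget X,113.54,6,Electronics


Computing minimum quantity:
Values: [31, 45, 88, 78, 6]
Min = 6

6


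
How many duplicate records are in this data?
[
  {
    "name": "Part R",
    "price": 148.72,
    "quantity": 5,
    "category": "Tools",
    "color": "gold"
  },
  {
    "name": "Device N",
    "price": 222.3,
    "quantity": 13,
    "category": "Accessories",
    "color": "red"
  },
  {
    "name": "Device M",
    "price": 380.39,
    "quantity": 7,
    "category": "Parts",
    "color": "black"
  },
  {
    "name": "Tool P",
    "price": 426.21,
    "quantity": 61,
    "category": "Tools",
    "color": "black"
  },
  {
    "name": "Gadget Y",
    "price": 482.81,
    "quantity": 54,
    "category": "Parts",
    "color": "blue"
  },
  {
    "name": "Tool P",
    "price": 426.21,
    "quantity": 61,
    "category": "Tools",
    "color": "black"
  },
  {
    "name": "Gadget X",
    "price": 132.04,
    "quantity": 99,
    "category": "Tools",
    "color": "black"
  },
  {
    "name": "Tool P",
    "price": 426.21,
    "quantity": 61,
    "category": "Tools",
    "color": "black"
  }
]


Checking 8 records for duplicates:

  Row 1: Part R ($148.72, qty 5)
  Row 2: Device N ($222.3, qty 13)
  Row 3: Device M ($380.39, qty 7)
  Row 4: Tool P ($426.21, qty 61)
  Row 5: Gadget Y ($482.81, qty 54)
  Row 6: Tool P ($426.21, qty 61) <-- DUPLICATE
  Row 7: Gadget X ($132.04, qty 99)
  Row 8: Tool P ($426.21, qty 61) <-- DUPLICATE

Duplicates found: 2
Unique records: 6

2 duplicates, 6 unique


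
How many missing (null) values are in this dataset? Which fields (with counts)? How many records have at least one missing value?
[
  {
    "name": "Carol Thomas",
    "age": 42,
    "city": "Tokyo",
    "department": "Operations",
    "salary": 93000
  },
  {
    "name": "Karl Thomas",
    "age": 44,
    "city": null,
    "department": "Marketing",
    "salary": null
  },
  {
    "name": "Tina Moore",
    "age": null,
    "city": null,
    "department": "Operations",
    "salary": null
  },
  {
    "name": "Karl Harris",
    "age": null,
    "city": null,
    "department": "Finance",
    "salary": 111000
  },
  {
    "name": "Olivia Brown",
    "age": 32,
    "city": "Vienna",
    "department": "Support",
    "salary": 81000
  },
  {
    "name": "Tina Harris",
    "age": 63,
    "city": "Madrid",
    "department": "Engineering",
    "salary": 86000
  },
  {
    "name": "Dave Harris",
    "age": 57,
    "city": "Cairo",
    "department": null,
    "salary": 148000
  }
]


Checking for missing (null) values in 7 records:

  Carol Thomas: complete
  Karl Thomas: city, salary
  Tina Moore: age, city, salary
  Karl Harris: age, city
  Olivia Brown: complete
  Tina Harris: complete
  Dave Harris: department

Per field:
  name: 0 missing
  age: 2 missing
  city: 3 missing
  department: 1 missing
  salary: 2 missing

Total missing values: 8
Records with any missing: 4

8 missing values (age: 2, city: 3, department: 1, salary: 2); 4 incomplete records


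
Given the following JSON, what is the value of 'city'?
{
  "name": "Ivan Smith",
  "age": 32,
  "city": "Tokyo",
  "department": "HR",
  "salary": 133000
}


Looking up field 'city'
Value: Tokyo

Tokyo


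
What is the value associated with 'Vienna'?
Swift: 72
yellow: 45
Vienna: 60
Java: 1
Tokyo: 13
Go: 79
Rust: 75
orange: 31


Looking up key 'Vienna'
Value: 60

60


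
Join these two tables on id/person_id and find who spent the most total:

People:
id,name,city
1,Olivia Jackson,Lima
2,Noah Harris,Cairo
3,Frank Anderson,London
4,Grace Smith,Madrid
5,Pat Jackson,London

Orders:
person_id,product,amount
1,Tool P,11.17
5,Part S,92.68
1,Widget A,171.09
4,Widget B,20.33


Join on: people.id = orders.person_id

Joined rows:
  Olivia Jackson (Lima) bought Tool P for $11.17
  Pat Jackson (London) bought Part S for $92.68
  Olivia Jackson (Lima) bought Widget A for $171.09
  Grace Smith (Madrid) bought Widget B for $20.33

Total per person:
  Olivia Jackson: $182.26
  Pat Jackson: $92.68
  Grace Smith: $20.33

Top spender: Olivia Jackson ($182.26)

Olivia Jackson ($182.26)


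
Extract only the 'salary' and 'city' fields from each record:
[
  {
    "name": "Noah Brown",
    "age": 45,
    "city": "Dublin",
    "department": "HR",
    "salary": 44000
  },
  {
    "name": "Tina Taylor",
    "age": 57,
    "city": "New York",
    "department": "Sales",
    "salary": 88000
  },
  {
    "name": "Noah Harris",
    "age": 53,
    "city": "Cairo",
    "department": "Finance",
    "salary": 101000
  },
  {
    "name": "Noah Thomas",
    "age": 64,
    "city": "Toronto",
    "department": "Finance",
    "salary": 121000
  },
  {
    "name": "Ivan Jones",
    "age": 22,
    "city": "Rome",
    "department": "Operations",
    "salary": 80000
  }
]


Original: 5 records with fields: name, age, city, department, salary
Keep: ['salary', 'city']
Drop: ['name', 'age', 'department']
Result: 5 records, 2 fields each

[
  {
    "salary": 44000,
    "city": "Dublin"
  },
  {
    "salary": 88000,
    "city": "New York"
  },
  {
    "salary": 101000,
    "city": "Cairo"
  },
  {
    "salary": 121000,
    "city": "Toronto"
  },
  {
    "salary": 80000,
    "city": "Rome"
  }
]


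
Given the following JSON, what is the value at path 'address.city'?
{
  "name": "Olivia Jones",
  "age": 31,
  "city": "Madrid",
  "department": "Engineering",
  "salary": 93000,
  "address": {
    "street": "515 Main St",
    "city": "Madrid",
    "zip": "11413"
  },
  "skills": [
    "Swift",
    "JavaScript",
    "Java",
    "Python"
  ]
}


Query: address.city
Path: address -> city
Value: Madrid

Madrid


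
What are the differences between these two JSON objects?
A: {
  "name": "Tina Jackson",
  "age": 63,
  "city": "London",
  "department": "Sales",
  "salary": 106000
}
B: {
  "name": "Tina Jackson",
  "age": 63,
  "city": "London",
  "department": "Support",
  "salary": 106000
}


Comparing each field (in key order):
  name: same
  age: same
  city: same
  department: DIFFERENT
  salary: same
Differences:
  department: Sales -> Support

1 field(s) changed

1 change: department


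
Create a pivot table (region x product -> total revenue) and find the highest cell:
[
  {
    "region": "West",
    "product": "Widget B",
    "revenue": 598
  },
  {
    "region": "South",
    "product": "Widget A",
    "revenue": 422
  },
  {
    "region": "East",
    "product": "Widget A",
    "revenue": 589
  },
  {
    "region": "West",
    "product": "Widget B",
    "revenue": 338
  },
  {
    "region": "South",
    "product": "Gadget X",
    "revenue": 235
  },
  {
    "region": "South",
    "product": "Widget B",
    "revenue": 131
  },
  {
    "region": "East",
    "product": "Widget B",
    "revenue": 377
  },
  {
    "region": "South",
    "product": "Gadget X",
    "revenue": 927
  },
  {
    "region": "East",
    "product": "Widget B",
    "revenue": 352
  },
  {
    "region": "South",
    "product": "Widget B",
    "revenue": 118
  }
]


Pivot: region (rows) x product (columns) -> total revenue

     Gadget X      Widget A      Widget B    
East             0           589           729  
South         1162           422           249  
West             0             0           936  

Highest: South / Gadget X = $1162

South / Gadget X = $1162


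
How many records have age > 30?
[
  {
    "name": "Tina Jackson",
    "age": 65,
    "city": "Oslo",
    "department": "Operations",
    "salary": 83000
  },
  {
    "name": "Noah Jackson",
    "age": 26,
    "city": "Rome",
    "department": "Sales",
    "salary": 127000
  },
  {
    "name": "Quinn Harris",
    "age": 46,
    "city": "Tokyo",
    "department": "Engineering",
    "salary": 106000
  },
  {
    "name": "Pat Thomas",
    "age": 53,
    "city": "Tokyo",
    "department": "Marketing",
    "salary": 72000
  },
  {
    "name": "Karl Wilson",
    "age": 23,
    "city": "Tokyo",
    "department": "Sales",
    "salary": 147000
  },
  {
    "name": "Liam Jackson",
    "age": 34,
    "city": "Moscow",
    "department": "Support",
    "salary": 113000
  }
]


Data: 6 records
Condition: age > 30

Checking each record:
  Tina Jackson: 65 MATCH
  Noah Jackson: 26
  Quinn Harris: 46 MATCH
  Pat Thomas: 53 MATCH
  Karl Wilson: 23
  Liam Jackson: 34 MATCH

Count: 4

4


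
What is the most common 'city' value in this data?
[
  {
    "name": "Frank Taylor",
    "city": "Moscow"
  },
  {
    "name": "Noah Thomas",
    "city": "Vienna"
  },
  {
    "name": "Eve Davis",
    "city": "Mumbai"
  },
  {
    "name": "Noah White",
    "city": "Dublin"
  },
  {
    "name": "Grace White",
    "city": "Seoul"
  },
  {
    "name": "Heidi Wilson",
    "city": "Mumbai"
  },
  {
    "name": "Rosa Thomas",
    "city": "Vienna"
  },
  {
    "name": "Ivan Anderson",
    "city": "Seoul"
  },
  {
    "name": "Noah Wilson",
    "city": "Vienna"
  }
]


Counting 'city' values across 9 records:

  Vienna: 3 ###
  Mumbai: 2 ##
  Seoul: 2 ##
  Moscow: 1 #
  Dublin: 1 #

Most common: Vienna (3 times)

Vienna (3 times)


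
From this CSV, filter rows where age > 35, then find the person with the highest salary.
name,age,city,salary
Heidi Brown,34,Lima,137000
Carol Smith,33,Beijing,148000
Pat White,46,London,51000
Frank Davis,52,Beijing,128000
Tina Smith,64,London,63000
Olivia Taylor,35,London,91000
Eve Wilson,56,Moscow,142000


Filter: age > 35
Sort by: salary (descending)

Filtered records (4):
  Eve Wilson, age 56, salary $142000
  Frank Davis, age 52, salary $128000
  Tina Smith, age 64, salary $63000
  Pat White, age 46, salary $51000

Highest salary: Eve Wilson ($142000)

Eve Wilson


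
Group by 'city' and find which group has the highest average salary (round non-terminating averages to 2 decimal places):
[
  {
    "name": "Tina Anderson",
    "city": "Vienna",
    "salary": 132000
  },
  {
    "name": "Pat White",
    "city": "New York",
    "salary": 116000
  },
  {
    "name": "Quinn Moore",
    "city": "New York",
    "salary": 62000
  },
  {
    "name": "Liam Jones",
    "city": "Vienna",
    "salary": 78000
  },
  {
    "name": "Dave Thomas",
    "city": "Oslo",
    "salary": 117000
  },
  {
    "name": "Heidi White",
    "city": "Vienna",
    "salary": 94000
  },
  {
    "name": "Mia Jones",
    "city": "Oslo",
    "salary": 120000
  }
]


Group by: city

Groups:
  New York: 2 people, avg salary = 178000/2 = $89000
  Oslo: 2 people, avg salary = 237000/2 = $118500
  Vienna: 3 people, avg salary = 304000/3 ≈ $101333.33

Highest average salary: Oslo ($118500)

Oslo ($118500)


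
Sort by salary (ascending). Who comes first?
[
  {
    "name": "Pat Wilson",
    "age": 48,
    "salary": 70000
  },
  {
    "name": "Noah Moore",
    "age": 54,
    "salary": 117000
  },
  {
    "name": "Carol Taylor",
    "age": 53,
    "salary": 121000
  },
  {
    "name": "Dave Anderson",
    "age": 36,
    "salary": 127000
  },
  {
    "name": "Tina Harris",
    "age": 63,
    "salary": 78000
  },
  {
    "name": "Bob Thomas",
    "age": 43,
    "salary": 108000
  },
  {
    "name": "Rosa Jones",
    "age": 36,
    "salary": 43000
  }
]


Sort by: salary (ascending)

Sorted order:
  1. Rosa Jones (salary = 43000)
  2. Pat Wilson (salary = 70000)
  3. Tina Harris (salary = 78000)
  4. Bob Thomas (salary = 108000)
  5. Noah Moore (salary = 117000)
  6. Carol Taylor (salary = 121000)
  7. Dave Anderson (salary = 127000)

First: Rosa Jones

Rosa Jones


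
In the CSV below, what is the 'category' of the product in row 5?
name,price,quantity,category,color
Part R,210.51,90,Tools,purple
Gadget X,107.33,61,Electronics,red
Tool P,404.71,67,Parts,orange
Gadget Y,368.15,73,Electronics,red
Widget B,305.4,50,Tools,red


Query: Row 5 ('Widget B'), column 'category'
Value: Tools

Tools


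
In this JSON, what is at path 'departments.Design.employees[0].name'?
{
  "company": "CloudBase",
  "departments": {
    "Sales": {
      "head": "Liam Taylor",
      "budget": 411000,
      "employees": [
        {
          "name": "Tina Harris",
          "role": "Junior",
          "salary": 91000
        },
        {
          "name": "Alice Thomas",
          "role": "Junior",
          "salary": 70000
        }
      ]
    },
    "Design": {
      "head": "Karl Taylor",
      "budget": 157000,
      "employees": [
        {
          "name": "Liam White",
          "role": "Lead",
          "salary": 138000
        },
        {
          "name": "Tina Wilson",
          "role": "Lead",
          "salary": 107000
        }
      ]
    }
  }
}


Path: departments.Design.employees[0].name

Navigate:
  -> departments
  -> Design
  -> employees[0].name = 'Liam White'

Liam White


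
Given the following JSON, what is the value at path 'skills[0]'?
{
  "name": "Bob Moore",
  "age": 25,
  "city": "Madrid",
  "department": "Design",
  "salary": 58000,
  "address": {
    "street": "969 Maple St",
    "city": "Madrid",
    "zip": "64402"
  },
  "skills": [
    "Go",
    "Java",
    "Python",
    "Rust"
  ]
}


Query: skills[0]
Path: skills -> first element
Value: Go

Go


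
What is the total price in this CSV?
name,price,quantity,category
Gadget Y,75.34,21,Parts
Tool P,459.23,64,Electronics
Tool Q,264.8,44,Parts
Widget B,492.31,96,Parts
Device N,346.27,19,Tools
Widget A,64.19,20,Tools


Computing total price:
Values: [75.34, 459.23, 264.8, 492.31, 346.27, 64.19]
Sum = 1702.14

1702.14


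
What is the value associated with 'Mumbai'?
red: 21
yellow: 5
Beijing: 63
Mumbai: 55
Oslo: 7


Looking up key 'Mumbai'
Value: 55

55


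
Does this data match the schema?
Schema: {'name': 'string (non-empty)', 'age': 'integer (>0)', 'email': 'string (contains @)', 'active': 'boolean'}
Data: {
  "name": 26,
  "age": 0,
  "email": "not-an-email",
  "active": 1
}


Validating each field against schema:
  name: FAIL (26 is not a string)
  age: FAIL (0 is not > 0)
  email: FAIL ("not-an-email" does not contain @)
  active: FAIL (1 is not a boolean)

Result: INVALID (4 errors: name, age, email, active)

INVALID (4 errors: name, age, email, active)


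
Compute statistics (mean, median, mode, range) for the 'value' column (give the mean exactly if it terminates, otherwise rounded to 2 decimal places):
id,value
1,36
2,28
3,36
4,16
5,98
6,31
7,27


Data: [36, 28, 36, 16, 98, 31, 27]
Count: 7
Sum: 272
Mean: 272/7 ≈ 38.86 (rounded to 2 decimal places)
Sorted: [16, 27, 28, 31, 36, 36, 98]
Median: 31.0
Mode: 36 (2 times)
Range: 98 - 16 = 82
Min: 16, Max: 98

mean≈38.86, median=31.0, mode=36, range=82


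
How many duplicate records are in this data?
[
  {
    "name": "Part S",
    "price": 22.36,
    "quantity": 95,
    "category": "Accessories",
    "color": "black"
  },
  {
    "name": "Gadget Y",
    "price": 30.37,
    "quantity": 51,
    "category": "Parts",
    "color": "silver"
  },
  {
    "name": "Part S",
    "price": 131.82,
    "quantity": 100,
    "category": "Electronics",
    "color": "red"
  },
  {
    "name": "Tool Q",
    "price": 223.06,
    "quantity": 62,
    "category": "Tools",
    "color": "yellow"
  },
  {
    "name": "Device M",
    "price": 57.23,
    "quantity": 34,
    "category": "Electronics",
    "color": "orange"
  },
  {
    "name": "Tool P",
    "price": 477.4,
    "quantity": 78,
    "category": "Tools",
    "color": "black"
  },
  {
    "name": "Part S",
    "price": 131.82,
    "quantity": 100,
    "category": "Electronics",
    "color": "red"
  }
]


Checking 7 records for duplicates:

  Row 1: Part S ($22.36, qty 95)
  Row 2: Gadget Y ($30.37, qty 51)
  Row 3: Part S ($131.82, qty 100)
  Row 4: Tool Q ($223.06, qty 62)
  Row 5: Device M ($57.23, qty 34)
  Row 6: Tool P ($477.4, qty 78)
  Row 7: Part S ($131.82, qty 100) <-- DUPLICATE

Duplicates found: 1
Unique records: 6

1 duplicates, 6 unique


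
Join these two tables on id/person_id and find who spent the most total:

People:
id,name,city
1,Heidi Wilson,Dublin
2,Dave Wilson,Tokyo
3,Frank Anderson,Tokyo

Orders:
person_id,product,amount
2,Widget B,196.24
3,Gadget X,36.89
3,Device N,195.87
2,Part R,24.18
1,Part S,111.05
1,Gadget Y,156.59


Join on: people.id = orders.person_id

Joined rows:
  Dave Wilson (Tokyo) bought Widget B for $196.24
  Frank Anderson (Tokyo) bought Gadget X for $36.89
  Frank Anderson (Tokyo) bought Device N for $195.87
  Dave Wilson (Tokyo) bought Part R for $24.18
  Heidi Wilson (Dublin) bought Part S for $111.05
  Heidi Wilson (Dublin) bought Gadget Y for $156.59

Total per person:
  Heidi Wilson: $267.64
  Frank Anderson: $232.76
  Dave Wilson: $220.42

Top spender: Heidi Wilson ($267.64)

Heidi Wilson ($267.64)


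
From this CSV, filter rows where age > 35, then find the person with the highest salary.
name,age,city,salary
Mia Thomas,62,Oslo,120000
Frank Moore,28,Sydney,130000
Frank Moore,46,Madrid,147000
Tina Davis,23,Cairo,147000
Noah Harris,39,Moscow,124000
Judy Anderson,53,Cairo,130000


Filter: age > 35
Sort by: salary (descending)

Filtered records (4):
  Frank Moore, age 46, salary $147000
  Judy Anderson, age 53, salary $130000
  Noah Harris, age 39, salary $124000
  Mia Thomas, age 62, salary $120000

Highest salary: Frank Moore ($147000)

Frank Moore


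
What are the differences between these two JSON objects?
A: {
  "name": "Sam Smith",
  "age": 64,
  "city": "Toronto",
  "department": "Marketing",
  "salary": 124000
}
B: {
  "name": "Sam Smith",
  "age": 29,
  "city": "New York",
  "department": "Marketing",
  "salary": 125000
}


Comparing each field (in key order):
  name: same
  age: DIFFERENT
  city: DIFFERENT
  department: same
  salary: DIFFERENT
Differences:
  age: 64 -> 29
  city: Toronto -> New York
  salary: 124000 -> 125000

3 field(s) changed

3 changes: age, city, salary


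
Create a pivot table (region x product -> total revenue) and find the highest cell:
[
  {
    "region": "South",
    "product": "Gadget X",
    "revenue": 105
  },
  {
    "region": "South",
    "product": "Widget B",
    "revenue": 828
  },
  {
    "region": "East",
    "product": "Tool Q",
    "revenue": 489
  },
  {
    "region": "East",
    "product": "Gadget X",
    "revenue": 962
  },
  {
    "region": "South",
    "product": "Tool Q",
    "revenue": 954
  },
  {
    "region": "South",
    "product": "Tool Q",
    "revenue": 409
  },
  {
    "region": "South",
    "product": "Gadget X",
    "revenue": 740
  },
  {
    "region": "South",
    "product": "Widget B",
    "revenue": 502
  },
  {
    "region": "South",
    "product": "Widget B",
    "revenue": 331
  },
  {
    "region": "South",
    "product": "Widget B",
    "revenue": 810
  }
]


Pivot: region (rows) x product (columns) -> total revenue

     Gadget X      Tool Q        Widget B    
East           962           489             0  
South          845          1363          2471  

Highest: South / Widget B = $2471

South / Widget B = $2471


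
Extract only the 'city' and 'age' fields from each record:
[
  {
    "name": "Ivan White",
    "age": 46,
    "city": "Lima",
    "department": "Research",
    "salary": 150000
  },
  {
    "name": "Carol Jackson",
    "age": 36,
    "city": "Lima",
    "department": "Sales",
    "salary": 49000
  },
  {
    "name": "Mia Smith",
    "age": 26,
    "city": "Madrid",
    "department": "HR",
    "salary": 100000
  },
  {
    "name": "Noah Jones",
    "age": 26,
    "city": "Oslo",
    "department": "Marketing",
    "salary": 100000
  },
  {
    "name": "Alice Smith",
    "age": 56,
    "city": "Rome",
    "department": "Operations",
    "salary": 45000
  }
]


Original: 5 records with fields: name, age, city, department, salary
Keep: ['city', 'age']
Drop: ['name', 'department', 'salary']
Result: 5 records, 2 fields each

[
  {
    "city": "Lima",
    "age": 46
  },
  {
    "city": "Lima",
    "age": 36
  },
  {
    "city": "Madrid",
    "age": 26
  },
  {
    "city": "Oslo",
    "age": 26
  },
  {
    "city": "Rome",
    "age": 56
  }
]


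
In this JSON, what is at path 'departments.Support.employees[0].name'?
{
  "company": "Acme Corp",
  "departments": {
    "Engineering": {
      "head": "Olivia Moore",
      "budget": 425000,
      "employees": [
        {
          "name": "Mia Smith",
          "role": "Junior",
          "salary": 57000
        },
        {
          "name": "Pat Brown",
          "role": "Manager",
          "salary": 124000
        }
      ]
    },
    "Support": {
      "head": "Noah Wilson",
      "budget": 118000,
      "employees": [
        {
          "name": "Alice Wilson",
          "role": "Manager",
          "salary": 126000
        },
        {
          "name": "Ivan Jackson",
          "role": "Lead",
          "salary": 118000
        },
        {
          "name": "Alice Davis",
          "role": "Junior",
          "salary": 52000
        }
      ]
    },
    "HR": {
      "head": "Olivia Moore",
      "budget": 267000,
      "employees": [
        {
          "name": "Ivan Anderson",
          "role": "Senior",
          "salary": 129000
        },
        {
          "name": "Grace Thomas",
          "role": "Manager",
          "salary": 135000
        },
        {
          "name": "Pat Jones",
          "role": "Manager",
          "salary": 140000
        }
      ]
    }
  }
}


Path: departments.Support.employees[0].name

Navigate:
  -> departments
  -> Support
  -> employees[0].name = 'Alice Wilson'

Alice Wilson


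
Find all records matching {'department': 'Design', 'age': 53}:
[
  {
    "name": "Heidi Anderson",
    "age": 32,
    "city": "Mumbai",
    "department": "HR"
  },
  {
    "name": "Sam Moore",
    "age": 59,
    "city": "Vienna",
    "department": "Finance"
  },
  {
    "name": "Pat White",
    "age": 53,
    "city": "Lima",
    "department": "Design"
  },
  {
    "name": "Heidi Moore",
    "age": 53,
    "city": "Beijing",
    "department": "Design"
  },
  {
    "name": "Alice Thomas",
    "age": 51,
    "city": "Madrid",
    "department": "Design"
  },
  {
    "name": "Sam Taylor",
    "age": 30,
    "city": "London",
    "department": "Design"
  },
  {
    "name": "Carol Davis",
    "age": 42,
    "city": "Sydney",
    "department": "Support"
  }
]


Search criteria: {'department': 'Design', 'age': 53}

Checking 7 records:
  Heidi Anderson: {department: HR, age: 32}
  Sam Moore: {department: Finance, age: 59}
  Pat White: {department: Design, age: 53} <-- MATCH
  Heidi Moore: {department: Design, age: 53} <-- MATCH
  Alice Thomas: {department: Design, age: 51}
  Sam Taylor: {department: Design, age: 30}
  Carol Davis: {department: Support, age: 42}

Matches: ["Pat White", "Heidi Moore"]

["Pat White", "Heidi Moore"]


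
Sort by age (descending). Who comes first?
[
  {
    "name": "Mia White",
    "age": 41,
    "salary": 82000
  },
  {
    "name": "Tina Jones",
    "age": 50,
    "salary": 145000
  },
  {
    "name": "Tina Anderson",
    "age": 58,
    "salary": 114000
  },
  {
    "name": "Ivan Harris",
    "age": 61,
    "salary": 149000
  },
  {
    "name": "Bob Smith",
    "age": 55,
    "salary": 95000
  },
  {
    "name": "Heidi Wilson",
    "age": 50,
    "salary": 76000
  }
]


Sort by: age (descending)

Sorted order:
  1. Ivan Harris (age = 61)
  2. Tina Anderson (age = 58)
  3. Bob Smith (age = 55)
  4. Tina Jones (age = 50)
  5. Heidi Wilson (age = 50)
  6. Mia White (age = 41)

First: Ivan Harris

Ivan Harris


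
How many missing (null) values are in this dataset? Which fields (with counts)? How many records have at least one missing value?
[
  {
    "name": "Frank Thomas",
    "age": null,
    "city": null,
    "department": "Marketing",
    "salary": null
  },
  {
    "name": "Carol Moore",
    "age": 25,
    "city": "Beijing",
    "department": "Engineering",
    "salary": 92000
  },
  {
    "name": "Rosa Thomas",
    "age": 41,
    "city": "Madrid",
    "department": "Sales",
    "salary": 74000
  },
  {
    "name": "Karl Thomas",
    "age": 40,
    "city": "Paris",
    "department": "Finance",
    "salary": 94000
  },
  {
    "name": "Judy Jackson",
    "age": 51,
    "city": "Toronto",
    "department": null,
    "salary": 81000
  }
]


Checking for missing (null) values in 5 records:

  Frank Thomas: age, city, salary
  Carol Moore: complete
  Rosa Thomas: complete
  Karl Thomas: complete
  Judy Jackson: department

Per field:
  name: 0 missing
  age: 1 missing
  city: 1 missing
  department: 1 missing
  salary: 1 missing

Total missing values: 4
Records with any missing: 2

4 missing values (age: 1, city: 1, department: 1, salary: 1); 2 incomplete records


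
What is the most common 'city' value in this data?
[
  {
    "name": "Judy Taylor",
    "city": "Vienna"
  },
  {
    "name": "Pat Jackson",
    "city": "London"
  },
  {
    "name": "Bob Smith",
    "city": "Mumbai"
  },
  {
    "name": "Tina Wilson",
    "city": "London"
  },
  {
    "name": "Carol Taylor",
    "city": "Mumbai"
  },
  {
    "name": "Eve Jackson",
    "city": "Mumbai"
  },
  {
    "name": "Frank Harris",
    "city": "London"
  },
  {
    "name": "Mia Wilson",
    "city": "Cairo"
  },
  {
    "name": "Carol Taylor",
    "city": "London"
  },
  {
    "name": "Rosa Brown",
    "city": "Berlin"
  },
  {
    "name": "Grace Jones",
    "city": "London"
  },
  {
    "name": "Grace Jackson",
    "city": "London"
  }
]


Counting 'city' values across 12 records:

  London: 6 ######
  Mumbai: 3 ###
  Vienna: 1 #
  Cairo: 1 #
  Berlin: 1 #

Most common: London (6 times)

London (6 times)


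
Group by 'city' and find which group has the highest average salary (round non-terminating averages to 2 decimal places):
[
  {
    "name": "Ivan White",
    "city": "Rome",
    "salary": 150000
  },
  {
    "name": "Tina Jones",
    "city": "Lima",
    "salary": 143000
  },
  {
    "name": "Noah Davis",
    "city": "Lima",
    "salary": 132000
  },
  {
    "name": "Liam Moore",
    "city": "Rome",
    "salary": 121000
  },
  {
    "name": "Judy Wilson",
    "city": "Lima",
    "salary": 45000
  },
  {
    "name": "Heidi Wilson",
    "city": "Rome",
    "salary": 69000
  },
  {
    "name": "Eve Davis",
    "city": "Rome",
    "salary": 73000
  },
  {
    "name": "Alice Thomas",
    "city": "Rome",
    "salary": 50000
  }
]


Group by: city

Groups:
  Lima: 3 people, avg salary = 320000/3 ≈ $106666.67
  Rome: 5 people, avg salary = 463000/5 = $92600

Highest average salary: Lima (≈$106666.67)

Lima (≈$106666.67)


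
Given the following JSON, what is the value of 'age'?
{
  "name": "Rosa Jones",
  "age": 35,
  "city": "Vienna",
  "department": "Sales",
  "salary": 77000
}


Looking up field 'age'
Value: 35

35


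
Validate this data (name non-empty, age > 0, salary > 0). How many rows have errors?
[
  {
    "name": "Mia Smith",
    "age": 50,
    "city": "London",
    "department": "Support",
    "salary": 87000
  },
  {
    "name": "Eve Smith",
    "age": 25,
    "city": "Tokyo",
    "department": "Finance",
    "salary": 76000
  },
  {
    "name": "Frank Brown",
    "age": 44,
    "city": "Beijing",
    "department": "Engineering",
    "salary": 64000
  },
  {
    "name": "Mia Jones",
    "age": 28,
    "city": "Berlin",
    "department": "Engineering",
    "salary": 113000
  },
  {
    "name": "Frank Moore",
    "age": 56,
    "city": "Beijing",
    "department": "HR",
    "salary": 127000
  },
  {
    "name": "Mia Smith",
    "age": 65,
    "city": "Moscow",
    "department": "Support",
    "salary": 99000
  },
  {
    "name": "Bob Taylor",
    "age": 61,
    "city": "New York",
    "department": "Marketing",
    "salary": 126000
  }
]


Validating 7 records:
Rules: name non-empty, age > 0, salary > 0

  Row 1 (Mia Smith): OK
  Row 2 (Eve Smith): OK
  Row 3 (Frank Brown): OK
  Row 4 (Mia Jones): OK
  Row 5 (Frank Moore): OK
  Row 6 (Mia Smith): OK
  Row 7 (Bob Taylor): OK

Total errors: 0

0 errors


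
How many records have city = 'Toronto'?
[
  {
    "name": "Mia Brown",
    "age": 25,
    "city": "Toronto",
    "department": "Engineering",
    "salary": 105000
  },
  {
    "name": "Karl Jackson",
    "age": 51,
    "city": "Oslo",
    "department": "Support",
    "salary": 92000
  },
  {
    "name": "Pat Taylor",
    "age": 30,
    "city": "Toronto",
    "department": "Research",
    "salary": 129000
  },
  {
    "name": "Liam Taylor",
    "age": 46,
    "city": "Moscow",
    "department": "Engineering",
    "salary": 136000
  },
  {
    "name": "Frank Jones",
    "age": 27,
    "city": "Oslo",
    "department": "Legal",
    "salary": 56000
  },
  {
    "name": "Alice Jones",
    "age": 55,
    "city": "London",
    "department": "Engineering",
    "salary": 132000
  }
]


Data: 6 records
Condition: city = 'Toronto'

Checking each record:
  Mia Brown: Toronto MATCH
  Karl Jackson: Oslo
  Pat Taylor: Toronto MATCH
  Liam Taylor: Moscow
  Frank Jones: Oslo
  Alice Jones: London

Count: 2

2


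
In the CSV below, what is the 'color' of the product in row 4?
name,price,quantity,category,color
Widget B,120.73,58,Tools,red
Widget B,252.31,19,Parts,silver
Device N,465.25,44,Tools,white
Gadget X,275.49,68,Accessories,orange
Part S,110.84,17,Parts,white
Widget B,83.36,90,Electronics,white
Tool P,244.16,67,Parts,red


Query: Row 4 ('Gadget X'), column 'color'
Value: orange

orange


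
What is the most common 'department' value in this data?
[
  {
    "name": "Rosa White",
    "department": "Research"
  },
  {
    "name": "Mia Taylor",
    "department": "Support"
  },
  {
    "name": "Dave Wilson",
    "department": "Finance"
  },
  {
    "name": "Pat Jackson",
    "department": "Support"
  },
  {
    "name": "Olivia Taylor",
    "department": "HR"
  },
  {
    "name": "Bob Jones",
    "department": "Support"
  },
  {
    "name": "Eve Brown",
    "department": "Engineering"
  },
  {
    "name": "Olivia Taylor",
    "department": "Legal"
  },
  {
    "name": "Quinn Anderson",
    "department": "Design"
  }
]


Counting 'department' values across 9 records:

  Support: 3 ###
  Research: 1 #
  Finance: 1 #
  HR: 1 #
  Engineering: 1 #
  Legal: 1 #
  Design: 1 #

Most common: Support (3 times)

Support (3 times)


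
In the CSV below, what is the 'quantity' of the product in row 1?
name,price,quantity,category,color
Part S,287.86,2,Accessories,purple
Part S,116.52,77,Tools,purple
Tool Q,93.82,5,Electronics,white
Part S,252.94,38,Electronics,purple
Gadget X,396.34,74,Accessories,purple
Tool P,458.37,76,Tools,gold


Query: Row 1 ('Part S'), column 'quantity'
Value: 2

2


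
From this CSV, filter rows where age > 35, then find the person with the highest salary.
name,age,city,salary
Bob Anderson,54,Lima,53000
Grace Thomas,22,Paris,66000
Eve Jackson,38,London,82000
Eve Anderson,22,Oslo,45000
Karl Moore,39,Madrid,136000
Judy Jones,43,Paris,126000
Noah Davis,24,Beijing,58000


Filter: age > 35
Sort by: salary (descending)

Filtered records (4):
  Karl Moore, age 39, salary $136000
  Judy Jones, age 43, salary $126000
  Eve Jackson, age 38, salary $82000
  Bob Anderson, age 54, salary $53000

Highest salary: Karl Moore ($136000)

Karl Moore


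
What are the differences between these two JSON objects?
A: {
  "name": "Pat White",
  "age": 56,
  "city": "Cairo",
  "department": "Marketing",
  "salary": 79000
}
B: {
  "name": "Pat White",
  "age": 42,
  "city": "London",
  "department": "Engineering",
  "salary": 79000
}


Comparing each field (in key order):
  name: same
  age: DIFFERENT
  city: DIFFERENT
  department: DIFFERENT
  salary: same
Differences:
  age: 56 -> 42
  city: Cairo -> London
  department: Marketing -> Engineering

3 field(s) changed

3 changes: age, city, department


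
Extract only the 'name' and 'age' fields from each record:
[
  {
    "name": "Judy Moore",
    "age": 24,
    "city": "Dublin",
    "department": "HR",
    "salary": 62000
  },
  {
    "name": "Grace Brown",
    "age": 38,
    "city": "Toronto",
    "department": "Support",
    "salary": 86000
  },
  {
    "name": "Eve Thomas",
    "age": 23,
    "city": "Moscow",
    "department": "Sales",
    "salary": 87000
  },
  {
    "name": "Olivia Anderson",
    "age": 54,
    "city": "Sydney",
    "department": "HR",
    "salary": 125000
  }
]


Original: 4 records with fields: name, age, city, department, salary
Keep: ['name', 'age']
Drop: ['city', 'department', 'salary']
Result: 4 records, 2 fields each

[
  {
    "name": "Judy Moore",
    "age": 24
  },
  {
    "name": "Grace Brown",
    "age": 38
  },
  {
    "name": "Eve Thomas",
    "age": 23
  },
  {
    "name": "Olivia Anderson",
    "age": 54
  }
]


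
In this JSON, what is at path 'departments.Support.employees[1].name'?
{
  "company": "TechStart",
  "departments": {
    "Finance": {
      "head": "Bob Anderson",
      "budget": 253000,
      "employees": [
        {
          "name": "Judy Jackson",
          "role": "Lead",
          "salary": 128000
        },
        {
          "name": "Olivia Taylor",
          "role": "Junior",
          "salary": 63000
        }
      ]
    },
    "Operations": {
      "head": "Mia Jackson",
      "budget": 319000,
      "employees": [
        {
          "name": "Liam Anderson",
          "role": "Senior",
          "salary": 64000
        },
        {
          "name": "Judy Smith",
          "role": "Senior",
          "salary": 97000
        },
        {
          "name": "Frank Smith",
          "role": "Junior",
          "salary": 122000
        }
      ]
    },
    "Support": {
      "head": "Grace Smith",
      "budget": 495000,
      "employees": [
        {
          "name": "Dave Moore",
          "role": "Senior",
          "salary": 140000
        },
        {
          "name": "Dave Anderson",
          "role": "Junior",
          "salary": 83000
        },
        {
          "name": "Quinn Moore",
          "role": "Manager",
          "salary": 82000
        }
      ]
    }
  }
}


Path: departments.Support.employees[1].name

Navigate:
  -> departments
  -> Support
  -> employees[1].name = 'Dave Anderson'

Dave Anderson
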